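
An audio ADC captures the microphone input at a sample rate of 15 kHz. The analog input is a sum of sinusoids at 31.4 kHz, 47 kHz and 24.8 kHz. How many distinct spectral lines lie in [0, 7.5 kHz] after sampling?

3

fs/2 = 7.5 kHz.
31.4 kHz mod fs = 1.4 kHz.
1.4 kHz ≤ fs/2 = 7.5 kHz, appears at 1.4 kHz.
47 kHz mod fs = 2 kHz.
2 kHz ≤ fs/2 = 7.5 kHz, appears at 2 kHz.
24.8 kHz mod fs = 9.8 kHz.
9.8 kHz > fs/2 = 7.5 kHz, folds to fs − 9.8 kHz = 5.2 kHz.
Distinct values: {1.4 kHz, 2 kHz, 5.2 kHz} → 3.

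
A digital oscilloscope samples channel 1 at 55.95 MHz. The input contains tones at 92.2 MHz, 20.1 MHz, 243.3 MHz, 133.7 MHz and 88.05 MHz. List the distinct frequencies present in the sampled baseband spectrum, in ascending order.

19.5 MHz, 19.7 MHz, 20.1 MHz, 21.8 MHz, 23.85 MHz

fs/2 = 27.975 MHz.
92.2 MHz mod fs = 36.25 MHz.
36.25 MHz > fs/2 = 27.975 MHz, folds to fs − 36.25 MHz = 19.7 MHz.
20.1 MHz ≤ fs/2 = 27.975 MHz, passes unchanged.
243.3 MHz mod fs = 19.5 MHz.
19.5 MHz ≤ fs/2 = 27.975 MHz, appears at 19.5 MHz.
133.7 MHz mod fs = 21.8 MHz.
21.8 MHz ≤ fs/2 = 27.975 MHz, appears at 21.8 MHz.
88.05 MHz mod fs = 32.1 MHz.
32.1 MHz > fs/2 = 27.975 MHz, folds to fs − 32.1 MHz = 23.85 MHz.
Distinct values: {19.5 MHz, 19.7 MHz, 20.1 MHz, 21.8 MHz, 23.85 MHz}.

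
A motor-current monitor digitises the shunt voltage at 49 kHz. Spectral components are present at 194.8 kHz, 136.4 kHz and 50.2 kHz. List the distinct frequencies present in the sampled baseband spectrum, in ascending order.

1.2 kHz, 10.6 kHz

fs/2 = 24.5 kHz.
194.8 kHz mod fs = 47.8 kHz.
47.8 kHz > fs/2 = 24.5 kHz, folds to fs − 47.8 kHz = 1.2 kHz.
136.4 kHz mod fs = 38.4 kHz.
38.4 kHz > fs/2 = 24.5 kHz, folds to fs − 38.4 kHz = 10.6 kHz.
50.2 kHz mod fs = 1.2 kHz.
1.2 kHz ≤ fs/2 = 24.5 kHz, appears at 1.2 kHz.
Distinct values: {1.2 kHz, 10.6 kHz}.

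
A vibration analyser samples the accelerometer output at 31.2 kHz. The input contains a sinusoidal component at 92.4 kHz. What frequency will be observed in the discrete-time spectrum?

92.4 kHz mod fs = 30 kHz.
30 kHz > fs/2 = 15.6 kHz, folds to fs − 30 kHz = 1.2 kHz.

1.2 kHz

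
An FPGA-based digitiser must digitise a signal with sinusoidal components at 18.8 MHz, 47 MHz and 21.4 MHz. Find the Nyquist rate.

94 MHz

Highest-frequency component: 47 MHz.
Nyquist rate = 2 × 47 MHz = 94 MHz.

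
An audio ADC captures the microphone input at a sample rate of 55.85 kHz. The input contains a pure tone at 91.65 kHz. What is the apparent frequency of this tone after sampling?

91.65 kHz mod fs = 35.8 kHz.
35.8 kHz > fs/2 = 27.925 kHz, folds to fs − 35.8 kHz = 20.05 kHz.

20.05 kHz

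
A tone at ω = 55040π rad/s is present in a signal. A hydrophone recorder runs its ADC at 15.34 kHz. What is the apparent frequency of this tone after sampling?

ω = 55040π rad/s → f = ω/(2π) = 27520 Hz = 27.52 kHz.
27.52 kHz mod fs = 12.18 kHz.
12.18 kHz > fs/2 = 7.67 kHz, folds to fs − 12.18 kHz = 3.16 kHz.

3.16 kHz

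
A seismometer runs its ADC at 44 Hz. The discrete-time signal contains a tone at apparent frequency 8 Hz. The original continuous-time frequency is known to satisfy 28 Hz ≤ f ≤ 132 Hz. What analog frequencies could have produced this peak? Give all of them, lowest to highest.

36 Hz, 52 Hz, 80 Hz, 96 Hz, 124 Hz

Frequencies that alias to 8 Hz are k·fs ± 8 Hz for integer k ≥ 0.
k=0: 8 Hz.
k=1: 36 Hz, 52 Hz.
k=2: 80 Hz, 96 Hz.
k=3: 124 Hz, 140 Hz.
k=4: 168 Hz, 184 Hz.
Within [28 Hz, 132 Hz]: 36 Hz, 52 Hz, 80 Hz, 96 Hz, 124 Hz.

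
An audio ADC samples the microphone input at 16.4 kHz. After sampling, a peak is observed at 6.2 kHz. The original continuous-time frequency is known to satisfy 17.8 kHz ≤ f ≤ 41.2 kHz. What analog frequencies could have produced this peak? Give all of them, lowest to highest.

Frequencies that alias to 6.2 kHz are k·fs ± 6.2 kHz for integer k ≥ 0.
k=0: 6.2 kHz.
k=1: 10.2 kHz, 22.6 kHz.
k=2: 26.6 kHz, 39 kHz.
k=3: 43 kHz, 55.4 kHz.
Within [17.8 kHz, 41.2 kHz]: 22.6 kHz, 26.6 kHz, 39 kHz.

22.6 kHz, 26.6 kHz, 39 kHz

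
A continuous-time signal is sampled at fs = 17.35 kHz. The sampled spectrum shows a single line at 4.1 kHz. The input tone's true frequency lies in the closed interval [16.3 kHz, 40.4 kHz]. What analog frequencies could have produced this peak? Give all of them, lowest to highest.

Frequencies that alias to 4.1 kHz are k·fs ± 4.1 kHz for integer k ≥ 0.
k=0: 4.1 kHz.
k=1: 13.25 kHz, 21.45 kHz.
k=2: 30.6 kHz, 38.8 kHz.
k=3: 47.95 kHz, 56.15 kHz.
Within [16.3 kHz, 40.4 kHz]: 21.45 kHz, 30.6 kHz, 38.8 kHz.

21.45 kHz, 30.6 kHz, 38.8 kHz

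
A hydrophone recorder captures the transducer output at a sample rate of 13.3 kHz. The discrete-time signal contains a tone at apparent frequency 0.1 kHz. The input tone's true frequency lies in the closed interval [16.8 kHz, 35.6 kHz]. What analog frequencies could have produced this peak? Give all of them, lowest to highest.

Frequencies that alias to 0.1 kHz are k·fs ± 0.1 kHz for integer k ≥ 0.
k=0: 0.1 kHz.
k=1: 13.2 kHz, 13.4 kHz.
k=2: 26.5 kHz, 26.7 kHz.
k=3: 39.8 kHz, 40 kHz.
Within [16.8 kHz, 35.6 kHz]: 26.5 kHz, 26.7 kHz.

26.5 kHz, 26.7 kHz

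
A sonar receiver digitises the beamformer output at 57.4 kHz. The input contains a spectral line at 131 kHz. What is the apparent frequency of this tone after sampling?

16.2 kHz

131 kHz mod fs = 16.2 kHz.
16.2 kHz ≤ fs/2 = 28.7 kHz, appears at 16.2 kHz.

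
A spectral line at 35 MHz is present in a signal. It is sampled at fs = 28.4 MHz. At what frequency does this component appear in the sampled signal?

6.6 MHz

35 MHz mod fs = 6.6 MHz.
6.6 MHz ≤ fs/2 = 14.2 MHz, appears at 6.6 MHz.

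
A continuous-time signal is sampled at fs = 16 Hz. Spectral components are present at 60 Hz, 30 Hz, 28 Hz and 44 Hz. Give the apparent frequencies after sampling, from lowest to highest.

2 Hz, 4 Hz

fs/2 = 8 Hz.
60 Hz mod fs = 12 Hz.
12 Hz > fs/2 = 8 Hz, folds to fs − 12 Hz = 4 Hz.
30 Hz mod fs = 14 Hz.
14 Hz > fs/2 = 8 Hz, folds to fs − 14 Hz = 2 Hz.
28 Hz mod fs = 12 Hz.
12 Hz > fs/2 = 8 Hz, folds to fs − 12 Hz = 4 Hz.
44 Hz mod fs = 12 Hz.
12 Hz > fs/2 = 8 Hz, folds to fs − 12 Hz = 4 Hz.
Distinct values: {2 Hz, 4 Hz}.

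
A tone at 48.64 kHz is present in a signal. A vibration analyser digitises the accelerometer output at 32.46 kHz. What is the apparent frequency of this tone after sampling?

16.18 kHz

48.64 kHz mod fs = 16.18 kHz.
16.18 kHz ≤ fs/2 = 16.23 kHz, appears at 16.18 kHz.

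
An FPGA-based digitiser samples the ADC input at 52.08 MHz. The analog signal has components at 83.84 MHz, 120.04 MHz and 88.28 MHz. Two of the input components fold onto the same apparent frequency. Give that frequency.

15.88 MHz

fs/2 = 26.04 MHz.
83.84 MHz mod fs = 31.76 MHz.
31.76 MHz > fs/2 = 26.04 MHz, folds to fs − 31.76 MHz = 20.32 MHz.
120.04 MHz mod fs = 15.88 MHz.
15.88 MHz ≤ fs/2 = 26.04 MHz, appears at 15.88 MHz.
88.28 MHz mod fs = 36.2 MHz.
36.2 MHz > fs/2 = 26.04 MHz, folds to fs − 36.2 MHz = 15.88 MHz.
88.28 MHz and 120.04 MHz both map to 15.88 MHz.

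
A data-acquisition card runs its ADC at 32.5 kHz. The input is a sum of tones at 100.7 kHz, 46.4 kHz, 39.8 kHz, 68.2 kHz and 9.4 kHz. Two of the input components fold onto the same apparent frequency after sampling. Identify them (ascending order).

fs/2 = 16.25 kHz.
100.7 kHz mod fs = 3.2 kHz.
3.2 kHz ≤ fs/2 = 16.25 kHz, appears at 3.2 kHz.
46.4 kHz mod fs = 13.9 kHz.
13.9 kHz ≤ fs/2 = 16.25 kHz, appears at 13.9 kHz.
39.8 kHz mod fs = 7.3 kHz.
7.3 kHz ≤ fs/2 = 16.25 kHz, appears at 7.3 kHz.
68.2 kHz mod fs = 3.2 kHz.
3.2 kHz ≤ fs/2 = 16.25 kHz, appears at 3.2 kHz.
9.4 kHz ≤ fs/2 = 16.25 kHz, passes unchanged.
68.2 kHz and 100.7 kHz both map to 3.2 kHz.

68.2 kHz, 100.7 kHz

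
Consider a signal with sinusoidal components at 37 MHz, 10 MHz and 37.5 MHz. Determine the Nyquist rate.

75 MHz

Highest-frequency component: 37.5 MHz.
Nyquist rate = 2 × 37.5 MHz = 75 MHz.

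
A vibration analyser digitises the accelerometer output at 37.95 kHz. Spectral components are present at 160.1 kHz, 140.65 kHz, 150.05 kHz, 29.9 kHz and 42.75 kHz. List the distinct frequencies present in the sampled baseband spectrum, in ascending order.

1.75 kHz, 4.8 kHz, 8.05 kHz, 8.3 kHz, 11.15 kHz

fs/2 = 18.975 kHz.
160.1 kHz mod fs = 8.3 kHz.
8.3 kHz ≤ fs/2 = 18.975 kHz, appears at 8.3 kHz.
140.65 kHz mod fs = 26.8 kHz.
26.8 kHz > fs/2 = 18.975 kHz, folds to fs − 26.8 kHz = 11.15 kHz.
150.05 kHz mod fs = 36.2 kHz.
36.2 kHz > fs/2 = 18.975 kHz, folds to fs − 36.2 kHz = 1.75 kHz.
29.9 kHz > fs/2 = 18.975 kHz, folds to fs − 29.9 kHz = 8.05 kHz.
42.75 kHz mod fs = 4.8 kHz.
4.8 kHz ≤ fs/2 = 18.975 kHz, appears at 4.8 kHz.
Distinct values: {1.75 kHz, 4.8 kHz, 8.05 kHz, 8.3 kHz, 11.15 kHz}.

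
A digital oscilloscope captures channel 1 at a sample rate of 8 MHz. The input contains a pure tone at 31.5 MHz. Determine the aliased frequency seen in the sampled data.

31.5 MHz mod fs = 7.5 MHz.
7.5 MHz > fs/2 = 4 MHz, folds to fs − 7.5 MHz = 0.5 MHz.

0.5 MHz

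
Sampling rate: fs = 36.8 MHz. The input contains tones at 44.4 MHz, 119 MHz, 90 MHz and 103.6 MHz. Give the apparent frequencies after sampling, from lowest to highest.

fs/2 = 18.4 MHz.
44.4 MHz mod fs = 7.6 MHz.
7.6 MHz ≤ fs/2 = 18.4 MHz, appears at 7.6 MHz.
119 MHz mod fs = 8.6 MHz.
8.6 MHz ≤ fs/2 = 18.4 MHz, appears at 8.6 MHz.
90 MHz mod fs = 16.4 MHz.
16.4 MHz ≤ fs/2 = 18.4 MHz, appears at 16.4 MHz.
103.6 MHz mod fs = 30 MHz.
30 MHz > fs/2 = 18.4 MHz, folds to fs − 30 MHz = 6.8 MHz.
Distinct values: {6.8 MHz, 7.6 MHz, 8.6 MHz, 16.4 MHz}.

6.8 MHz, 7.6 MHz, 8.6 MHz, 16.4 MHz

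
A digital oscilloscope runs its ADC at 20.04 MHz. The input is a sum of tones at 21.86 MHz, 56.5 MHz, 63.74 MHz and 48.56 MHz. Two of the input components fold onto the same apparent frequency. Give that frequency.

3.62 MHz

fs/2 = 10.02 MHz.
21.86 MHz mod fs = 1.82 MHz.
1.82 MHz ≤ fs/2 = 10.02 MHz, appears at 1.82 MHz.
56.5 MHz mod fs = 16.42 MHz.
16.42 MHz > fs/2 = 10.02 MHz, folds to fs − 16.42 MHz = 3.62 MHz.
63.74 MHz mod fs = 3.62 MHz.
3.62 MHz ≤ fs/2 = 10.02 MHz, appears at 3.62 MHz.
48.56 MHz mod fs = 8.48 MHz.
8.48 MHz ≤ fs/2 = 10.02 MHz, appears at 8.48 MHz.
56.5 MHz and 63.74 MHz both map to 3.62 MHz.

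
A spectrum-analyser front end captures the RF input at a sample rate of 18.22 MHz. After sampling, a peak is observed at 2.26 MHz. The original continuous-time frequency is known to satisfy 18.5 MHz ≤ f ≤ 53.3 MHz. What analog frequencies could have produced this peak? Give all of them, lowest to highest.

20.48 MHz, 34.18 MHz, 38.7 MHz, 52.4 MHz

Frequencies that alias to 2.26 MHz are k·fs ± 2.26 MHz for integer k ≥ 0.
k=0: 2.26 MHz.
k=1: 15.96 MHz, 20.48 MHz.
k=2: 34.18 MHz, 38.7 MHz.
k=3: 52.4 MHz, 56.92 MHz.
k=4: 70.62 MHz, 75.14 MHz.
Within [18.5 MHz, 53.3 MHz]: 20.48 MHz, 34.18 MHz, 38.7 MHz, 52.4 MHz.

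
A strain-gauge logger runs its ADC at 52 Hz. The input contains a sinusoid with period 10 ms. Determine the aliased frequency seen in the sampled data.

4 Hz

T = 10 ms → f = 1/T = 100 Hz.
100 Hz mod fs = 48 Hz.
48 Hz > fs/2 = 26 Hz, folds to fs − 48 Hz = 4 Hz.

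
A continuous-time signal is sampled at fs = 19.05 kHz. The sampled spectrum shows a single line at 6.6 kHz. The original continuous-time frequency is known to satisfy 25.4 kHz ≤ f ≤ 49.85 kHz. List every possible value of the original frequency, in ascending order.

Frequencies that alias to 6.6 kHz are k·fs ± 6.6 kHz for integer k ≥ 0.
k=0: 6.6 kHz.
k=1: 12.45 kHz, 25.65 kHz.
k=2: 31.5 kHz, 44.7 kHz.
k=3: 50.55 kHz, 63.75 kHz.
Within [25.4 kHz, 49.85 kHz]: 25.65 kHz, 31.5 kHz, 44.7 kHz.

25.65 kHz, 31.5 kHz, 44.7 kHz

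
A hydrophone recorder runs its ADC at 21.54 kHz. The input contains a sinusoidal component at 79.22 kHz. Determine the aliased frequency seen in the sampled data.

79.22 kHz mod fs = 14.6 kHz.
14.6 kHz > fs/2 = 10.77 kHz, folds to fs − 14.6 kHz = 6.94 kHz.

6.94 kHz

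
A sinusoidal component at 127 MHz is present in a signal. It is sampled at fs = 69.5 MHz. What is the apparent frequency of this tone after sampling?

12 MHz

127 MHz mod fs = 57.5 MHz.
57.5 MHz > fs/2 = 34.75 MHz, folds to fs − 57.5 MHz = 12 MHz.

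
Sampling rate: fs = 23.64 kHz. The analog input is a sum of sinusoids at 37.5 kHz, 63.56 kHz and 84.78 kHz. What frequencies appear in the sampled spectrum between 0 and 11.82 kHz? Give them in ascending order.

7.36 kHz, 9.78 kHz

fs/2 = 11.82 kHz.
37.5 kHz mod fs = 13.86 kHz.
13.86 kHz > fs/2 = 11.82 kHz, folds to fs − 13.86 kHz = 9.78 kHz.
63.56 kHz mod fs = 16.28 kHz.
16.28 kHz > fs/2 = 11.82 kHz, folds to fs − 16.28 kHz = 7.36 kHz.
84.78 kHz mod fs = 13.86 kHz.
13.86 kHz > fs/2 = 11.82 kHz, folds to fs − 13.86 kHz = 9.78 kHz.
Distinct values: {7.36 kHz, 9.78 kHz}.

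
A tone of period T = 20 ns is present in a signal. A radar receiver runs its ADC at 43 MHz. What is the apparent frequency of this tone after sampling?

T = 20 ns → f = 1/T = 50 MHz.
50 MHz mod fs = 7 MHz.
7 MHz ≤ fs/2 = 21.5 MHz, appears at 7 MHz.

7 MHz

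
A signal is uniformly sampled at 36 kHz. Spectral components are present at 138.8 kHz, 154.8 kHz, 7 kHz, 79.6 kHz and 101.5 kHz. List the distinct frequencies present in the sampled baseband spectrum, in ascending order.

5.2 kHz, 6.5 kHz, 7 kHz, 7.6 kHz, 10.8 kHz

fs/2 = 18 kHz.
138.8 kHz mod fs = 30.8 kHz.
30.8 kHz > fs/2 = 18 kHz, folds to fs − 30.8 kHz = 5.2 kHz.
154.8 kHz mod fs = 10.8 kHz.
10.8 kHz ≤ fs/2 = 18 kHz, appears at 10.8 kHz.
7 kHz ≤ fs/2 = 18 kHz, passes unchanged.
79.6 kHz mod fs = 7.6 kHz.
7.6 kHz ≤ fs/2 = 18 kHz, appears at 7.6 kHz.
101.5 kHz mod fs = 29.5 kHz.
29.5 kHz > fs/2 = 18 kHz, folds to fs − 29.5 kHz = 6.5 kHz.
Distinct values: {5.2 kHz, 6.5 kHz, 7 kHz, 7.6 kHz, 10.8 kHz}.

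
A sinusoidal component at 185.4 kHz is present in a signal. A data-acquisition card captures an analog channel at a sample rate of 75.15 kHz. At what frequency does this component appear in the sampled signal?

185.4 kHz mod fs = 35.1 kHz.
35.1 kHz ≤ fs/2 = 37.575 kHz, appears at 35.1 kHz.

35.1 kHz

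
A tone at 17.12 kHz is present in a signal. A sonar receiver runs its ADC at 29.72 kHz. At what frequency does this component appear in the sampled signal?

12.6 kHz

17.12 kHz > fs/2 = 14.86 kHz, folds to fs − 17.12 kHz = 12.6 kHz.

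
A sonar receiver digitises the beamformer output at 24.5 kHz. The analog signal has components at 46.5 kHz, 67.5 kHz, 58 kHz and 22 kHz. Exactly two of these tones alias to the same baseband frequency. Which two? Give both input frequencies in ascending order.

22 kHz, 46.5 kHz

fs/2 = 12.25 kHz.
46.5 kHz mod fs = 22 kHz.
22 kHz > fs/2 = 12.25 kHz, folds to fs − 22 kHz = 2.5 kHz.
67.5 kHz mod fs = 18.5 kHz.
18.5 kHz > fs/2 = 12.25 kHz, folds to fs − 18.5 kHz = 6 kHz.
58 kHz mod fs = 9 kHz.
9 kHz ≤ fs/2 = 12.25 kHz, appears at 9 kHz.
22 kHz > fs/2 = 12.25 kHz, folds to fs − 22 kHz = 2.5 kHz.
22 kHz and 46.5 kHz both map to 2.5 kHz.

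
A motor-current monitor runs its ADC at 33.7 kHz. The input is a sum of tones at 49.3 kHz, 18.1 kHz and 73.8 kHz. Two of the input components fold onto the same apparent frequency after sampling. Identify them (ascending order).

18.1 kHz, 49.3 kHz

fs/2 = 16.85 kHz.
49.3 kHz mod fs = 15.6 kHz.
15.6 kHz ≤ fs/2 = 16.85 kHz, appears at 15.6 kHz.
18.1 kHz > fs/2 = 16.85 kHz, folds to fs − 18.1 kHz = 15.6 kHz.
73.8 kHz mod fs = 6.4 kHz.
6.4 kHz ≤ fs/2 = 16.85 kHz, appears at 6.4 kHz.
18.1 kHz and 49.3 kHz both map to 15.6 kHz.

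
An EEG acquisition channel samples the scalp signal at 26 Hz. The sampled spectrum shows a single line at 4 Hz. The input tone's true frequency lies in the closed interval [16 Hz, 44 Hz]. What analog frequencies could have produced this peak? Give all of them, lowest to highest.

22 Hz, 30 Hz

Frequencies that alias to 4 Hz are k·fs ± 4 Hz for integer k ≥ 0.
k=0: 4 Hz.
k=1: 22 Hz, 30 Hz.
k=2: 48 Hz, 56 Hz.
Within [16 Hz, 44 Hz]: 22 Hz, 30 Hz.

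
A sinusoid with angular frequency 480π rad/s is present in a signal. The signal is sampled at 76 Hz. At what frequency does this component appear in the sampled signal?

ω = 480π rad/s → f = ω/(2π) = 240 Hz.
240 Hz mod fs = 12 Hz.
12 Hz ≤ fs/2 = 38 Hz, appears at 12 Hz.

12 Hz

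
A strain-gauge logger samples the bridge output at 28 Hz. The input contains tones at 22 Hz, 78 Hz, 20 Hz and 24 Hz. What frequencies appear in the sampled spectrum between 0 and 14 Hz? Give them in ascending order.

4 Hz, 6 Hz, 8 Hz

fs/2 = 14 Hz.
22 Hz > fs/2 = 14 Hz, folds to fs − 22 Hz = 6 Hz.
78 Hz mod fs = 22 Hz.
22 Hz > fs/2 = 14 Hz, folds to fs − 22 Hz = 6 Hz.
20 Hz > fs/2 = 14 Hz, folds to fs − 20 Hz = 8 Hz.
24 Hz > fs/2 = 14 Hz, folds to fs − 24 Hz = 4 Hz.
Distinct values: {4 Hz, 6 Hz, 8 Hz}.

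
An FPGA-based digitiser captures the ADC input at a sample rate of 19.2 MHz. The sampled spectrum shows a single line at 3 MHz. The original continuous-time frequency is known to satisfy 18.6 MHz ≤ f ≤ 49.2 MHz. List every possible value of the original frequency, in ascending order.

22.2 MHz, 35.4 MHz, 41.4 MHz

Frequencies that alias to 3 MHz are k·fs ± 3 MHz for integer k ≥ 0.
k=0: 3 MHz.
k=1: 16.2 MHz, 22.2 MHz.
k=2: 35.4 MHz, 41.4 MHz.
k=3: 54.6 MHz, 60.6 MHz.
Within [18.6 MHz, 49.2 MHz]: 22.2 MHz, 35.4 MHz, 41.4 MHz.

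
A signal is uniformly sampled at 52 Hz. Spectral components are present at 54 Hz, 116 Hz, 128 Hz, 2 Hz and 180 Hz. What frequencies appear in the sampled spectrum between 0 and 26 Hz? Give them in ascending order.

2 Hz, 12 Hz, 24 Hz

fs/2 = 26 Hz.
54 Hz mod fs = 2 Hz.
2 Hz ≤ fs/2 = 26 Hz, appears at 2 Hz.
116 Hz mod fs = 12 Hz.
12 Hz ≤ fs/2 = 26 Hz, appears at 12 Hz.
128 Hz mod fs = 24 Hz.
24 Hz ≤ fs/2 = 26 Hz, appears at 24 Hz.
2 Hz ≤ fs/2 = 26 Hz, passes unchanged.
180 Hz mod fs = 24 Hz.
24 Hz ≤ fs/2 = 26 Hz, appears at 24 Hz.
Distinct values: {2 Hz, 12 Hz, 24 Hz}.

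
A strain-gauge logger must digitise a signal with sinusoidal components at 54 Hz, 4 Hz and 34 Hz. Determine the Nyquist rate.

Highest-frequency component: 54 Hz.
Nyquist rate = 2 × 54 Hz = 108 Hz.

108 Hz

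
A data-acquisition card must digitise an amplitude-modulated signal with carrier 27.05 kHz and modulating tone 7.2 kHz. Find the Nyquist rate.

AM sidebands sit at fc ± fm = 19.85 kHz and 34.25 kHz.
Highest-frequency component: 34.25 kHz.
Nyquist rate = 2 × 34.25 kHz = 68.5 kHz.

68.5 kHz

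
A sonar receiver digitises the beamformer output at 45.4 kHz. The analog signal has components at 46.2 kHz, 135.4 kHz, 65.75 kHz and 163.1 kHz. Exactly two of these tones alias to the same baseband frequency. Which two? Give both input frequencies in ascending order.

46.2 kHz, 135.4 kHz

fs/2 = 22.7 kHz.
46.2 kHz mod fs = 0.8 kHz.
0.8 kHz ≤ fs/2 = 22.7 kHz, appears at 0.8 kHz.
135.4 kHz mod fs = 44.6 kHz.
44.6 kHz > fs/2 = 22.7 kHz, folds to fs − 44.6 kHz = 0.8 kHz.
65.75 kHz mod fs = 20.35 kHz.
20.35 kHz ≤ fs/2 = 22.7 kHz, appears at 20.35 kHz.
163.1 kHz mod fs = 26.9 kHz.
26.9 kHz > fs/2 = 22.7 kHz, folds to fs − 26.9 kHz = 18.5 kHz.
46.2 kHz and 135.4 kHz both map to 0.8 kHz.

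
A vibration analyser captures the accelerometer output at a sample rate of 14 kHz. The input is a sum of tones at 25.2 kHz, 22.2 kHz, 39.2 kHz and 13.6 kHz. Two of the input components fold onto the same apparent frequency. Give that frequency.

2.8 kHz

fs/2 = 7 kHz.
25.2 kHz mod fs = 11.2 kHz.
11.2 kHz > fs/2 = 7 kHz, folds to fs − 11.2 kHz = 2.8 kHz.
22.2 kHz mod fs = 8.2 kHz.
8.2 kHz > fs/2 = 7 kHz, folds to fs − 8.2 kHz = 5.8 kHz.
39.2 kHz mod fs = 11.2 kHz.
11.2 kHz > fs/2 = 7 kHz, folds to fs − 11.2 kHz = 2.8 kHz.
13.6 kHz > fs/2 = 7 kHz, folds to fs − 13.6 kHz = 0.4 kHz.
25.2 kHz and 39.2 kHz both map to 2.8 kHz.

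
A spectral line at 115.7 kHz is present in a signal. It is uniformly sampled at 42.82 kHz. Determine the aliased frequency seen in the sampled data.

115.7 kHz mod fs = 30.06 kHz.
30.06 kHz > fs/2 = 21.41 kHz, folds to fs − 30.06 kHz = 12.76 kHz.

12.76 kHz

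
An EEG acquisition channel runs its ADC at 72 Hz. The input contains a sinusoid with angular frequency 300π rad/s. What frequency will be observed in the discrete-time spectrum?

6 Hz

ω = 300π rad/s → f = ω/(2π) = 150 Hz.
150 Hz mod fs = 6 Hz.
6 Hz ≤ fs/2 = 36 Hz, appears at 6 Hz.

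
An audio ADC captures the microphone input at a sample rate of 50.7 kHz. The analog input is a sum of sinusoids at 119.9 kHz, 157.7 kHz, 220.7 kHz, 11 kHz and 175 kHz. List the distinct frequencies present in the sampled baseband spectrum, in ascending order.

fs/2 = 25.35 kHz.
119.9 kHz mod fs = 18.5 kHz.
18.5 kHz ≤ fs/2 = 25.35 kHz, appears at 18.5 kHz.
157.7 kHz mod fs = 5.6 kHz.
5.6 kHz ≤ fs/2 = 25.35 kHz, appears at 5.6 kHz.
220.7 kHz mod fs = 17.9 kHz.
17.9 kHz ≤ fs/2 = 25.35 kHz, appears at 17.9 kHz.
11 kHz ≤ fs/2 = 25.35 kHz, passes unchanged.
175 kHz mod fs = 22.9 kHz.
22.9 kHz ≤ fs/2 = 25.35 kHz, appears at 22.9 kHz.
Distinct values: {5.6 kHz, 11 kHz, 17.9 kHz, 18.5 kHz, 22.9 kHz}.

5.6 kHz, 11 kHz, 17.9 kHz, 18.5 kHz, 22.9 kHz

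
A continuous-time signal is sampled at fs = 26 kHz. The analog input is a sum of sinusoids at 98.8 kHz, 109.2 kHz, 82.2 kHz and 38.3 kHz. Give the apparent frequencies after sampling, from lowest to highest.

4.2 kHz, 5.2 kHz, 12.3 kHz

fs/2 = 13 kHz.
98.8 kHz mod fs = 20.8 kHz.
20.8 kHz > fs/2 = 13 kHz, folds to fs − 20.8 kHz = 5.2 kHz.
109.2 kHz mod fs = 5.2 kHz.
5.2 kHz ≤ fs/2 = 13 kHz, appears at 5.2 kHz.
82.2 kHz mod fs = 4.2 kHz.
4.2 kHz ≤ fs/2 = 13 kHz, appears at 4.2 kHz.
38.3 kHz mod fs = 12.3 kHz.
12.3 kHz ≤ fs/2 = 13 kHz, appears at 12.3 kHz.
Distinct values: {4.2 kHz, 5.2 kHz, 12.3 kHz}.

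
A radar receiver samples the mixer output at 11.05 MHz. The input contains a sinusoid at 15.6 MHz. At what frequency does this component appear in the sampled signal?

15.6 MHz mod fs = 4.55 MHz.
4.55 MHz ≤ fs/2 = 5.525 MHz, appears at 4.55 MHz.

4.55 MHz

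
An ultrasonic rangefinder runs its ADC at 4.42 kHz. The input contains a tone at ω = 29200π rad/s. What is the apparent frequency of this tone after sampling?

1.34 kHz

ω = 29200π rad/s → f = ω/(2π) = 14600 Hz = 14.6 kHz.
14.6 kHz mod fs = 1.34 kHz.
1.34 kHz ≤ fs/2 = 2.21 kHz, appears at 1.34 kHz.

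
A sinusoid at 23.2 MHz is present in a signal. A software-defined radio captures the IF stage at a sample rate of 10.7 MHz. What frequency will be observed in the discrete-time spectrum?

1.8 MHz

23.2 MHz mod fs = 1.8 MHz.
1.8 MHz ≤ fs/2 = 5.35 MHz, appears at 1.8 MHz.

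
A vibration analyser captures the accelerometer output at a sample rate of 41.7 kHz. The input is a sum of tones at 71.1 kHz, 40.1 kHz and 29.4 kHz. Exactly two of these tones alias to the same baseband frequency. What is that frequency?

12.3 kHz

fs/2 = 20.85 kHz.
71.1 kHz mod fs = 29.4 kHz.
29.4 kHz > fs/2 = 20.85 kHz, folds to fs − 29.4 kHz = 12.3 kHz.
40.1 kHz > fs/2 = 20.85 kHz, folds to fs − 40.1 kHz = 1.6 kHz.
29.4 kHz > fs/2 = 20.85 kHz, folds to fs − 29.4 kHz = 12.3 kHz.
29.4 kHz and 71.1 kHz both map to 12.3 kHz.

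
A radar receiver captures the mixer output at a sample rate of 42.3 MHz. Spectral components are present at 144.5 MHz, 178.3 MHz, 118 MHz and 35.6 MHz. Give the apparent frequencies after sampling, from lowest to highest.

fs/2 = 21.15 MHz.
144.5 MHz mod fs = 17.6 MHz.
17.6 MHz ≤ fs/2 = 21.15 MHz, appears at 17.6 MHz.
178.3 MHz mod fs = 9.1 MHz.
9.1 MHz ≤ fs/2 = 21.15 MHz, appears at 9.1 MHz.
118 MHz mod fs = 33.4 MHz.
33.4 MHz > fs/2 = 21.15 MHz, folds to fs − 33.4 MHz = 8.9 MHz.
35.6 MHz > fs/2 = 21.15 MHz, folds to fs − 35.6 MHz = 6.7 MHz.
Distinct values: {6.7 MHz, 8.9 MHz, 9.1 MHz, 17.6 MHz}.

6.7 MHz, 8.9 MHz, 9.1 MHz, 17.6 MHz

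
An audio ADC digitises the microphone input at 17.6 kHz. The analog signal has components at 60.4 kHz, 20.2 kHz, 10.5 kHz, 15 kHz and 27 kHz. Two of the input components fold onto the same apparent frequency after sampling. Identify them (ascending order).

15 kHz, 20.2 kHz

fs/2 = 8.8 kHz.
60.4 kHz mod fs = 7.6 kHz.
7.6 kHz ≤ fs/2 = 8.8 kHz, appears at 7.6 kHz.
20.2 kHz mod fs = 2.6 kHz.
2.6 kHz ≤ fs/2 = 8.8 kHz, appears at 2.6 kHz.
10.5 kHz > fs/2 = 8.8 kHz, folds to fs − 10.5 kHz = 7.1 kHz.
15 kHz > fs/2 = 8.8 kHz, folds to fs − 15 kHz = 2.6 kHz.
27 kHz mod fs = 9.4 kHz.
9.4 kHz > fs/2 = 8.8 kHz, folds to fs − 9.4 kHz = 8.2 kHz.
15 kHz and 20.2 kHz both map to 2.6 kHz.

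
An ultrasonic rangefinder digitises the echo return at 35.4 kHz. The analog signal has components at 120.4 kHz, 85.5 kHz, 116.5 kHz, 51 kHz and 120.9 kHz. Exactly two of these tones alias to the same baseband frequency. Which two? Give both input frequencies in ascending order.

fs/2 = 17.7 kHz.
120.4 kHz mod fs = 14.2 kHz.
14.2 kHz ≤ fs/2 = 17.7 kHz, appears at 14.2 kHz.
85.5 kHz mod fs = 14.7 kHz.
14.7 kHz ≤ fs/2 = 17.7 kHz, appears at 14.7 kHz.
116.5 kHz mod fs = 10.3 kHz.
10.3 kHz ≤ fs/2 = 17.7 kHz, appears at 10.3 kHz.
51 kHz mod fs = 15.6 kHz.
15.6 kHz ≤ fs/2 = 17.7 kHz, appears at 15.6 kHz.
120.9 kHz mod fs = 14.7 kHz.
14.7 kHz ≤ fs/2 = 17.7 kHz, appears at 14.7 kHz.
85.5 kHz and 120.9 kHz both map to 14.7 kHz.

85.5 kHz, 120.9 kHz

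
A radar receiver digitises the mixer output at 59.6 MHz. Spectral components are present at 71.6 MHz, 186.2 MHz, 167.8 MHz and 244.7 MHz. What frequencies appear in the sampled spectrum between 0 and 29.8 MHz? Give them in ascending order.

fs/2 = 29.8 MHz.
71.6 MHz mod fs = 12 MHz.
12 MHz ≤ fs/2 = 29.8 MHz, appears at 12 MHz.
186.2 MHz mod fs = 7.4 MHz.
7.4 MHz ≤ fs/2 = 29.8 MHz, appears at 7.4 MHz.
167.8 MHz mod fs = 48.6 MHz.
48.6 MHz > fs/2 = 29.8 MHz, folds to fs − 48.6 MHz = 11 MHz.
244.7 MHz mod fs = 6.3 MHz.
6.3 MHz ≤ fs/2 = 29.8 MHz, appears at 6.3 MHz.
Distinct values: {6.3 MHz, 7.4 MHz, 11 MHz, 12 MHz}.

6.3 MHz, 7.4 MHz, 11 MHz, 12 MHz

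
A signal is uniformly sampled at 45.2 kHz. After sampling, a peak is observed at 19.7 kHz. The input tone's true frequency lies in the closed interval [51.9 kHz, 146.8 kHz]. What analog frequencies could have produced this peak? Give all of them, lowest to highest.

64.9 kHz, 70.7 kHz, 110.1 kHz, 115.9 kHz

Frequencies that alias to 19.7 kHz are k·fs ± 19.7 kHz for integer k ≥ 0.
k=0: 19.7 kHz.
k=1: 25.5 kHz, 64.9 kHz.
k=2: 70.7 kHz, 110.1 kHz.
k=3: 115.9 kHz, 155.3 kHz.
k=4: 161.1 kHz, 200.5 kHz.
Within [51.9 kHz, 146.8 kHz]: 64.9 kHz, 70.7 kHz, 110.1 kHz, 115.9 kHz.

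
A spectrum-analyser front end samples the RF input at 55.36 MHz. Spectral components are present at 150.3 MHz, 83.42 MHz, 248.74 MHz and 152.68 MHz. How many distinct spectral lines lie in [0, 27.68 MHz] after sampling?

3

fs/2 = 27.68 MHz.
150.3 MHz mod fs = 39.58 MHz.
39.58 MHz > fs/2 = 27.68 MHz, folds to fs − 39.58 MHz = 15.78 MHz.
83.42 MHz mod fs = 28.06 MHz.
28.06 MHz > fs/2 = 27.68 MHz, folds to fs − 28.06 MHz = 27.3 MHz.
248.74 MHz mod fs = 27.3 MHz.
27.3 MHz ≤ fs/2 = 27.68 MHz, appears at 27.3 MHz.
152.68 MHz mod fs = 41.96 MHz.
41.96 MHz > fs/2 = 27.68 MHz, folds to fs − 41.96 MHz = 13.4 MHz.
Distinct values: {13.4 MHz, 15.78 MHz, 27.3 MHz} → 3.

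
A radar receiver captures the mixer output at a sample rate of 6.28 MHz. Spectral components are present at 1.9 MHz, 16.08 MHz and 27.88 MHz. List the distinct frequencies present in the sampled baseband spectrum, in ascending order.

fs/2 = 3.14 MHz.
1.9 MHz ≤ fs/2 = 3.14 MHz, passes unchanged.
16.08 MHz mod fs = 3.52 MHz.
3.52 MHz > fs/2 = 3.14 MHz, folds to fs − 3.52 MHz = 2.76 MHz.
27.88 MHz mod fs = 2.76 MHz.
2.76 MHz ≤ fs/2 = 3.14 MHz, appears at 2.76 MHz.
Distinct values: {1.9 MHz, 2.76 MHz}.

1.9 MHz, 2.76 MHz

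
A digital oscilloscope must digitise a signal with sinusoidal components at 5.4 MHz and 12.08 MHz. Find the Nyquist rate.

24.16 MHz

Highest-frequency component: 12.08 MHz.
Nyquist rate = 2 × 12.08 MHz = 24.16 MHz.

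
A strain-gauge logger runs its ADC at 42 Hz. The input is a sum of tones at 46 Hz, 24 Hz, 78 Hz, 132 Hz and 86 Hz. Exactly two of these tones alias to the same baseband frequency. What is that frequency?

fs/2 = 21 Hz.
46 Hz mod fs = 4 Hz.
4 Hz ≤ fs/2 = 21 Hz, appears at 4 Hz.
24 Hz > fs/2 = 21 Hz, folds to fs − 24 Hz = 18 Hz.
78 Hz mod fs = 36 Hz.
36 Hz > fs/2 = 21 Hz, folds to fs − 36 Hz = 6 Hz.
132 Hz mod fs = 6 Hz.
6 Hz ≤ fs/2 = 21 Hz, appears at 6 Hz.
86 Hz mod fs = 2 Hz.
2 Hz ≤ fs/2 = 21 Hz, appears at 2 Hz.
78 Hz and 132 Hz both map to 6 Hz.

6 Hz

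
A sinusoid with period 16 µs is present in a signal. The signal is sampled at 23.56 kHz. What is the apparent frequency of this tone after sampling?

T = 16 µs → f = 1/T = 62.5 kHz.
62.5 kHz mod fs = 15.38 kHz.
15.38 kHz > fs/2 = 11.78 kHz, folds to fs − 15.38 kHz = 8.18 kHz.

8.18 kHz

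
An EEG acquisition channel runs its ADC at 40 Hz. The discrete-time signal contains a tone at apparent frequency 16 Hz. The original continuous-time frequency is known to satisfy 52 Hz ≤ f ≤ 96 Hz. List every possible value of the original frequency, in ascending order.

Frequencies that alias to 16 Hz are k·fs ± 16 Hz for integer k ≥ 0.
k=0: 16 Hz.
k=1: 24 Hz, 56 Hz.
k=2: 64 Hz, 96 Hz.
k=3: 104 Hz, 136 Hz.
Within [52 Hz, 96 Hz]: 56 Hz, 64 Hz, 96 Hz.

56 Hz, 64 Hz, 96 Hz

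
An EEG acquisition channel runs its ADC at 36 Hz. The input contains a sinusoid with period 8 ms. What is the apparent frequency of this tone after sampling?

17 Hz

T = 8 ms → f = 1/T = 125 Hz.
125 Hz mod fs = 17 Hz.
17 Hz ≤ fs/2 = 18 Hz, appears at 17 Hz.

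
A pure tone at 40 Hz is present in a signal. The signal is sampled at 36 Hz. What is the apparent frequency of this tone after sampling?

40 Hz mod fs = 4 Hz.
4 Hz ≤ fs/2 = 18 Hz, appears at 4 Hz.

4 Hz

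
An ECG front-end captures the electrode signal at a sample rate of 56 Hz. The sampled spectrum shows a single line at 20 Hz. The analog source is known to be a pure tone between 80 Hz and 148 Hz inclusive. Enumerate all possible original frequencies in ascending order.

Frequencies that alias to 20 Hz are k·fs ± 20 Hz for integer k ≥ 0.
k=0: 20 Hz.
k=1: 36 Hz, 76 Hz.
k=2: 92 Hz, 132 Hz.
k=3: 148 Hz, 188 Hz.
k=4: 204 Hz, 244 Hz.
Within [80 Hz, 148 Hz]: 92 Hz, 132 Hz, 148 Hz.

92 Hz, 132 Hz, 148 Hz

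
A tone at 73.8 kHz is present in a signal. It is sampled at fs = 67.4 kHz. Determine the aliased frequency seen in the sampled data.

6.4 kHz

73.8 kHz mod fs = 6.4 kHz.
6.4 kHz ≤ fs/2 = 33.7 kHz, appears at 6.4 kHz.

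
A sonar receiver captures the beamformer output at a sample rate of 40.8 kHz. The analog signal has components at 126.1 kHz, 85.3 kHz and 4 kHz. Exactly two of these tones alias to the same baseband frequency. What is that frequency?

3.7 kHz

fs/2 = 20.4 kHz.
126.1 kHz mod fs = 3.7 kHz.
3.7 kHz ≤ fs/2 = 20.4 kHz, appears at 3.7 kHz.
85.3 kHz mod fs = 3.7 kHz.
3.7 kHz ≤ fs/2 = 20.4 kHz, appears at 3.7 kHz.
4 kHz ≤ fs/2 = 20.4 kHz, passes unchanged.
85.3 kHz and 126.1 kHz both map to 3.7 kHz.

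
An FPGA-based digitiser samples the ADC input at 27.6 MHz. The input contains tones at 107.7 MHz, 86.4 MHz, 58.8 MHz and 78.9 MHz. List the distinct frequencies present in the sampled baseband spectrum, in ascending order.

2.7 MHz, 3.6 MHz, 3.9 MHz

fs/2 = 13.8 MHz.
107.7 MHz mod fs = 24.9 MHz.
24.9 MHz > fs/2 = 13.8 MHz, folds to fs − 24.9 MHz = 2.7 MHz.
86.4 MHz mod fs = 3.6 MHz.
3.6 MHz ≤ fs/2 = 13.8 MHz, appears at 3.6 MHz.
58.8 MHz mod fs = 3.6 MHz.
3.6 MHz ≤ fs/2 = 13.8 MHz, appears at 3.6 MHz.
78.9 MHz mod fs = 23.7 MHz.
23.7 MHz > fs/2 = 13.8 MHz, folds to fs − 23.7 MHz = 3.9 MHz.
Distinct values: {2.7 MHz, 3.6 MHz, 3.9 MHz}.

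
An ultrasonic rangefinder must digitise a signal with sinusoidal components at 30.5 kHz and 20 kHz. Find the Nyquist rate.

61 kHz

Highest-frequency component: 30.5 kHz.
Nyquist rate = 2 × 30.5 kHz = 61 kHz.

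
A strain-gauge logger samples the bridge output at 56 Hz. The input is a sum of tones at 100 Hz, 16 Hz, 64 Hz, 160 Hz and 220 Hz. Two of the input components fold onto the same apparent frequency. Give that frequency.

8 Hz

fs/2 = 28 Hz.
100 Hz mod fs = 44 Hz.
44 Hz > fs/2 = 28 Hz, folds to fs − 44 Hz = 12 Hz.
16 Hz ≤ fs/2 = 28 Hz, passes unchanged.
64 Hz mod fs = 8 Hz.
8 Hz ≤ fs/2 = 28 Hz, appears at 8 Hz.
160 Hz mod fs = 48 Hz.
48 Hz > fs/2 = 28 Hz, folds to fs − 48 Hz = 8 Hz.
220 Hz mod fs = 52 Hz.
52 Hz > fs/2 = 28 Hz, folds to fs − 52 Hz = 4 Hz.
64 Hz and 160 Hz both map to 8 Hz.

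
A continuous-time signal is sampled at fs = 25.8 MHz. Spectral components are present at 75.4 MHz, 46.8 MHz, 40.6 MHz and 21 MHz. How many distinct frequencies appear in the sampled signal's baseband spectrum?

3

fs/2 = 12.9 MHz.
75.4 MHz mod fs = 23.8 MHz.
23.8 MHz > fs/2 = 12.9 MHz, folds to fs − 23.8 MHz = 2 MHz.
46.8 MHz mod fs = 21 MHz.
21 MHz > fs/2 = 12.9 MHz, folds to fs − 21 MHz = 4.8 MHz.
40.6 MHz mod fs = 14.8 MHz.
14.8 MHz > fs/2 = 12.9 MHz, folds to fs − 14.8 MHz = 11 MHz.
21 MHz > fs/2 = 12.9 MHz, folds to fs − 21 MHz = 4.8 MHz.
Distinct values: {2 MHz, 4.8 MHz, 11 MHz} → 3.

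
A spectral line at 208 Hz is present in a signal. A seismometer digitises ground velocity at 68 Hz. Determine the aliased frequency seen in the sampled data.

208 Hz mod fs = 4 Hz.
4 Hz ≤ fs/2 = 34 Hz, appears at 4 Hz.

4 Hz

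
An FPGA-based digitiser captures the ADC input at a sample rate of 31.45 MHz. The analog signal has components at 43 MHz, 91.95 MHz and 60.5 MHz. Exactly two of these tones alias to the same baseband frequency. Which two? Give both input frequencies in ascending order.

60.5 MHz, 91.95 MHz

fs/2 = 15.725 MHz.
43 MHz mod fs = 11.55 MHz.
11.55 MHz ≤ fs/2 = 15.725 MHz, appears at 11.55 MHz.
91.95 MHz mod fs = 29.05 MHz.
29.05 MHz > fs/2 = 15.725 MHz, folds to fs − 29.05 MHz = 2.4 MHz.
60.5 MHz mod fs = 29.05 MHz.
29.05 MHz > fs/2 = 15.725 MHz, folds to fs − 29.05 MHz = 2.4 MHz.
60.5 MHz and 91.95 MHz both map to 2.4 MHz.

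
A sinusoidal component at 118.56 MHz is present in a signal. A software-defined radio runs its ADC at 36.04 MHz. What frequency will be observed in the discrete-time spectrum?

118.56 MHz mod fs = 10.44 MHz.
10.44 MHz ≤ fs/2 = 18.02 MHz, appears at 10.44 MHz.

10.44 MHz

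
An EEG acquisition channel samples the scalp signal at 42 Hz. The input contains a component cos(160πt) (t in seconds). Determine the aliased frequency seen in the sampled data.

4 Hz

ω = 160π rad/s → f = ω/(2π) = 80 Hz.
80 Hz mod fs = 38 Hz.
38 Hz > fs/2 = 21 Hz, folds to fs − 38 Hz = 4 Hz.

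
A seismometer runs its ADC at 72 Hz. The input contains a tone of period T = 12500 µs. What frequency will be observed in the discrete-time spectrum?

T = 12500 µs → f = 1/T = 80 Hz.
80 Hz mod fs = 8 Hz.
8 Hz ≤ fs/2 = 36 Hz, appears at 8 Hz.

8 Hz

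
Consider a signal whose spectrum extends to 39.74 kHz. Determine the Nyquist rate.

Nyquist rate = 2 × 39.74 kHz = 79.48 kHz.

79.48 kHz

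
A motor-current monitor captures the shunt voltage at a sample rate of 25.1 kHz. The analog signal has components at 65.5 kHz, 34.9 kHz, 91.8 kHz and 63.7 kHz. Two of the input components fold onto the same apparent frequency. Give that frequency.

9.8 kHz

fs/2 = 12.55 kHz.
65.5 kHz mod fs = 15.3 kHz.
15.3 kHz > fs/2 = 12.55 kHz, folds to fs − 15.3 kHz = 9.8 kHz.
34.9 kHz mod fs = 9.8 kHz.
9.8 kHz ≤ fs/2 = 12.55 kHz, appears at 9.8 kHz.
91.8 kHz mod fs = 16.5 kHz.
16.5 kHz > fs/2 = 12.55 kHz, folds to fs − 16.5 kHz = 8.6 kHz.
63.7 kHz mod fs = 13.5 kHz.
13.5 kHz > fs/2 = 12.55 kHz, folds to fs − 13.5 kHz = 11.6 kHz.
34.9 kHz and 65.5 kHz both map to 9.8 kHz.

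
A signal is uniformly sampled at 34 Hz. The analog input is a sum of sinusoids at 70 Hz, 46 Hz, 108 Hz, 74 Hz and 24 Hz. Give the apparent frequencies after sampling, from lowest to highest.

2 Hz, 6 Hz, 10 Hz, 12 Hz

fs/2 = 17 Hz.
70 Hz mod fs = 2 Hz.
2 Hz ≤ fs/2 = 17 Hz, appears at 2 Hz.
46 Hz mod fs = 12 Hz.
12 Hz ≤ fs/2 = 17 Hz, appears at 12 Hz.
108 Hz mod fs = 6 Hz.
6 Hz ≤ fs/2 = 17 Hz, appears at 6 Hz.
74 Hz mod fs = 6 Hz.
6 Hz ≤ fs/2 = 17 Hz, appears at 6 Hz.
24 Hz > fs/2 = 17 Hz, folds to fs − 24 Hz = 10 Hz.
Distinct values: {2 Hz, 6 Hz, 10 Hz, 12 Hz}.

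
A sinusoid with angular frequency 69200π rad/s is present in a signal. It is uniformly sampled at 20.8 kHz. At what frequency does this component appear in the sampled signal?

7 kHz

ω = 69200π rad/s → f = ω/(2π) = 34600 Hz = 34.6 kHz.
34.6 kHz mod fs = 13.8 kHz.
13.8 kHz > fs/2 = 10.4 kHz, folds to fs − 13.8 kHz = 7 kHz.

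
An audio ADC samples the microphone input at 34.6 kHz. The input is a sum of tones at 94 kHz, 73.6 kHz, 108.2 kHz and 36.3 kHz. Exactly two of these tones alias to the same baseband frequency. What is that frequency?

4.4 kHz

fs/2 = 17.3 kHz.
94 kHz mod fs = 24.8 kHz.
24.8 kHz > fs/2 = 17.3 kHz, folds to fs − 24.8 kHz = 9.8 kHz.
73.6 kHz mod fs = 4.4 kHz.
4.4 kHz ≤ fs/2 = 17.3 kHz, appears at 4.4 kHz.
108.2 kHz mod fs = 4.4 kHz.
4.4 kHz ≤ fs/2 = 17.3 kHz, appears at 4.4 kHz.
36.3 kHz mod fs = 1.7 kHz.
1.7 kHz ≤ fs/2 = 17.3 kHz, appears at 1.7 kHz.
73.6 kHz and 108.2 kHz both map to 4.4 kHz.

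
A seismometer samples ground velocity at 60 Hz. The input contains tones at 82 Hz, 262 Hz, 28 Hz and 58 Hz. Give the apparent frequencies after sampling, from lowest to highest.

2 Hz, 22 Hz, 28 Hz

fs/2 = 30 Hz.
82 Hz mod fs = 22 Hz.
22 Hz ≤ fs/2 = 30 Hz, appears at 22 Hz.
262 Hz mod fs = 22 Hz.
22 Hz ≤ fs/2 = 30 Hz, appears at 22 Hz.
28 Hz ≤ fs/2 = 30 Hz, passes unchanged.
58 Hz > fs/2 = 30 Hz, folds to fs − 58 Hz = 2 Hz.
Distinct values: {2 Hz, 22 Hz, 28 Hz}.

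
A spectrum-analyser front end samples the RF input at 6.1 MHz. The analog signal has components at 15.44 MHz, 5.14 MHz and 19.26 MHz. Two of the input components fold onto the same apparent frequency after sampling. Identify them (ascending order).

5.14 MHz, 19.26 MHz

fs/2 = 3.05 MHz.
15.44 MHz mod fs = 3.24 MHz.
3.24 MHz > fs/2 = 3.05 MHz, folds to fs − 3.24 MHz = 2.86 MHz.
5.14 MHz > fs/2 = 3.05 MHz, folds to fs − 5.14 MHz = 0.96 MHz.
19.26 MHz mod fs = 0.96 MHz.
0.96 MHz ≤ fs/2 = 3.05 MHz, appears at 0.96 MHz.
5.14 MHz and 19.26 MHz both map to 0.96 MHz.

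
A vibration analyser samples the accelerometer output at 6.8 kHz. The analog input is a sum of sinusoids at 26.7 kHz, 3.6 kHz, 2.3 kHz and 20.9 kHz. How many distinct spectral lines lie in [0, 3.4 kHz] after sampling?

fs/2 = 3.4 kHz.
26.7 kHz mod fs = 6.3 kHz.
6.3 kHz > fs/2 = 3.4 kHz, folds to fs − 6.3 kHz = 0.5 kHz.
3.6 kHz > fs/2 = 3.4 kHz, folds to fs − 3.6 kHz = 3.2 kHz.
2.3 kHz ≤ fs/2 = 3.4 kHz, passes unchanged.
20.9 kHz mod fs = 0.5 kHz.
0.5 kHz ≤ fs/2 = 3.4 kHz, appears at 0.5 kHz.
Distinct values: {0.5 kHz, 2.3 kHz, 3.2 kHz} → 3.

3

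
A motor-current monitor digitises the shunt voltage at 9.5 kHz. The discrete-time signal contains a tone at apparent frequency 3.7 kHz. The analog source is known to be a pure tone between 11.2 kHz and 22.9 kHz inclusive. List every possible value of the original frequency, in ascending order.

Frequencies that alias to 3.7 kHz are k·fs ± 3.7 kHz for integer k ≥ 0.
k=0: 3.7 kHz.
k=1: 5.8 kHz, 13.2 kHz.
k=2: 15.3 kHz, 22.7 kHz.
k=3: 24.8 kHz, 32.2 kHz.
Within [11.2 kHz, 22.9 kHz]: 13.2 kHz, 15.3 kHz, 22.7 kHz.

13.2 kHz, 15.3 kHz, 22.7 kHz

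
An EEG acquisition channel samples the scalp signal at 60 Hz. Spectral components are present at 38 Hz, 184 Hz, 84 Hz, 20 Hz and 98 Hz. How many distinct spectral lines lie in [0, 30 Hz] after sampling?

4

fs/2 = 30 Hz.
38 Hz > fs/2 = 30 Hz, folds to fs − 38 Hz = 22 Hz.
184 Hz mod fs = 4 Hz.
4 Hz ≤ fs/2 = 30 Hz, appears at 4 Hz.
84 Hz mod fs = 24 Hz.
24 Hz ≤ fs/2 = 30 Hz, appears at 24 Hz.
20 Hz ≤ fs/2 = 30 Hz, passes unchanged.
98 Hz mod fs = 38 Hz.
38 Hz > fs/2 = 30 Hz, folds to fs − 38 Hz = 22 Hz.
Distinct values: {4 Hz, 20 Hz, 22 Hz, 24 Hz} → 4.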